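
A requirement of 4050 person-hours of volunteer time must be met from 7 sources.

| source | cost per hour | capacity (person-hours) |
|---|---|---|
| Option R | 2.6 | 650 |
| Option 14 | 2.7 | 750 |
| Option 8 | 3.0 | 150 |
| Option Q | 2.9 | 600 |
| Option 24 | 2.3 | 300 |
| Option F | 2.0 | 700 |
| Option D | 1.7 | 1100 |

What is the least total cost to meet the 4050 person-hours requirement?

Fill from the cheapest source first.
Option D at 1.7: take all 1100 person-hours ; 2950 still needed.
Option F (2.0): use full 700 ; 2250 person-hours to go.
Option 24 at 2.3: take all 300 person-hours ; 1950 still needed.
Option R (2.6): use full 650 ; 1300 person-hours to go.
Take 750 from Option 14 at 2.7 ; need 550 more.
Take 550 from Option Q at 2.9 to finish.
Option 8: unused.
Cost = 1100×1.7 + 700×2.0 + 300×2.3 + 650×2.6 + 750×2.7 + 550×2.9 = 9270.

9270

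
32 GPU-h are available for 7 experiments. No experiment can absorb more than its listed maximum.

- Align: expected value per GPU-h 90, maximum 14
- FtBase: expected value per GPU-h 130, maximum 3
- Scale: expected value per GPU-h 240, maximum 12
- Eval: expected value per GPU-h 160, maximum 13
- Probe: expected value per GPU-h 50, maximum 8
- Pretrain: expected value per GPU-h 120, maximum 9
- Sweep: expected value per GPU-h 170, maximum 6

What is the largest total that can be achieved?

Order the experiments by expected value per GPU-h: Scale 240 > Sweep 170 > Eval 160 > FtBase 130 > Pretrain 120 > Align 90 > Probe 50.
Give Scale 12 to hit its cap of 12 ; 20 left.
Sweep: +6 to 6 (cap) ; 14 left.
Eval: +13 to 13 (cap) ; 1 left.
FtBase has room for 3 but only 1 remain, so it gets 1.
Total = 130×1 + 240×12 + 160×13 + 170×6 = 6110.

6110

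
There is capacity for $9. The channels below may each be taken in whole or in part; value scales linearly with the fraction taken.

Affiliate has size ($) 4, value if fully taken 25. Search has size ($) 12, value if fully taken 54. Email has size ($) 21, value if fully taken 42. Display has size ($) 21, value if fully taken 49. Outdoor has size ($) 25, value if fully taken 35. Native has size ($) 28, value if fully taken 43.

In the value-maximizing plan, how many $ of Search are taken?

5

Sort by value density: Affiliate 25/4≈6.25, Search 54/12≈4.5, Display 49/21≈2.33, Email 42/21≈2, Native 43/28≈1.54, Outdoor 35/25≈1.4.
Affiliate: take in full, 4 $ for value 25 → 5 left.
5 $ left: a 5/12 share of Search gives 54×5/12 = 22.5.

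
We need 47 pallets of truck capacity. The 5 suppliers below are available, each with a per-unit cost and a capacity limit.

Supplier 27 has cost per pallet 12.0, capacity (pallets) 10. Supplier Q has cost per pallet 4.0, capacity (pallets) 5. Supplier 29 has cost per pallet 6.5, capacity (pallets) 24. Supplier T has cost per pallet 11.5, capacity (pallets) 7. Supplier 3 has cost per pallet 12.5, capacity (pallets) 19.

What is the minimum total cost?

Fill from the cheapest supplier first.
Supplier Q at 4.0: take all 5 pallets → 42 still needed.
Supplier 29 at 6.5: take all 24 pallets → 18 still needed.
Supplier T (11.5): use full 7 → 11 pallets to go.
Take 10 from Supplier 27 at 12.0 → need 1 more.
Supplier 3 at 12.5: take 1 of its 19 → requirement met.
Cost = 5×4.0 + 24×6.5 + 7×11.5 + 10×12.0 + 1×12.5 = 389.

389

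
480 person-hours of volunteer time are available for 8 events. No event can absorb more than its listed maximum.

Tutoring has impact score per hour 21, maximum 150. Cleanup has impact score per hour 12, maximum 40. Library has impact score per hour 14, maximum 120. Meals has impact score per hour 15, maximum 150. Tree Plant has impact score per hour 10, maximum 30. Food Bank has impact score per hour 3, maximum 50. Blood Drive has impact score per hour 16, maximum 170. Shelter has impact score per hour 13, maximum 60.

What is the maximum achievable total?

8260

Order the events by impact score per hour: Tutoring 21 > Blood Drive 16 > Meals 15 > Library 14 > Shelter 13 > Cleanup 12 > Tree Plant 10 > Food Bank 3.
Tutoring: +150 to 150 (cap) — 330 left.
Blood Drive takes 170 to reach its cap of 170 — 160 left.
Meals takes 150 to reach its cap of 150 — 10 left.
Only 10 left; Library takes them to reach 10.
Total = 21×150 + 14×10 + 15×150 + 16×170 = 8260.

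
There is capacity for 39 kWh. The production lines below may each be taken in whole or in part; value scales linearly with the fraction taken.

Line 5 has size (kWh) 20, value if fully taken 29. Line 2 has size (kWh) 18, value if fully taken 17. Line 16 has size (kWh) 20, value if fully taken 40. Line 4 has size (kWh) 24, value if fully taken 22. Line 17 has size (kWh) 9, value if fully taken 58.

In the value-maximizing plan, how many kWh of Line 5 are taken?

Rank by value-to-size ratio: Line 17 58/9≈6.44, Line 16 40/20≈2, Line 5 29/20≈1.45, Line 2 17/18≈0.944, Line 4 22/24≈0.917.
Take all of Line 17 (9 kWh, value 58) — 30 kWh left.
All 20 kWh of Line 16 fit (value 40) — 10 remain.
10 kWh left: a 10/20 share of Line 5 gives 29×10/20 = 14.5.

10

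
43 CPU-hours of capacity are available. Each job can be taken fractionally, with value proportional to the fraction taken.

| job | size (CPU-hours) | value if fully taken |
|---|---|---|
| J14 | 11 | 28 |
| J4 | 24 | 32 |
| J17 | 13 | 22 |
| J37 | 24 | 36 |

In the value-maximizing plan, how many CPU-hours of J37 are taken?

Sort by value density: J14 28/11≈2.55, J17 22/13≈1.69, J37 36/24≈1.5, J4 32/24≈1.33.
J14: take in full, 11 CPU-hours for value 28 — 32 left.
J17: take in full, 13 CPU-hours for value 22 — 19 left.
19 CPU-hours left: a 19/24 share of J37 gives 36×19/24 = 28.5.

19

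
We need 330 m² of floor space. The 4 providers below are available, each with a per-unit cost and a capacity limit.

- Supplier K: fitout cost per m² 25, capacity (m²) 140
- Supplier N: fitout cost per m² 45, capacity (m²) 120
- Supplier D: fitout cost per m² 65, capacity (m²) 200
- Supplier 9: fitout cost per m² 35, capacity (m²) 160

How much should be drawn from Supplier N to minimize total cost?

Fill from the cheapest provider first.
Supplier K at 25: take all 140 m² — 190 still needed.
Supplier 9 at 35: take all 160 m² — 30 still needed.
Supplier N at 45: take 30 of its 120 — requirement met.
Supplier D: unused.

30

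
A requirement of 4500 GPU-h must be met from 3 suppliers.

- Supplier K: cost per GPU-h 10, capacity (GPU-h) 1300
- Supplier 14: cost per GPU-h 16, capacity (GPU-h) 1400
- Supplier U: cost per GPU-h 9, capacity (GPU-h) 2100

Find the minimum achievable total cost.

49500

Use suppliers in increasing cost order.
Supplier U (9): use full 2100 → 2400 GPU-h to go.
Take 1300 from Supplier K at 10 → need 1100 more.
Supplier 14 at 16: take 1100 of its 1400 → requirement met.
Cost = 2100×9 + 1300×10 + 1100×16 = 49500.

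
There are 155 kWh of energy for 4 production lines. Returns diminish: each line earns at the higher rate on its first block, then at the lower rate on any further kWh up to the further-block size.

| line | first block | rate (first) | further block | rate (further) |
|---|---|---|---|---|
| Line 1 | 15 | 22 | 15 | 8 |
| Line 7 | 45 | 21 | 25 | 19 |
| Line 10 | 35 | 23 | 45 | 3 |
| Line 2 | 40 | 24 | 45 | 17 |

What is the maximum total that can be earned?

3420

Treat each block as its own option and order by rate: Line 2/first 24 > Line 10/first 23 > Line 1/first 22 > Line 7/first 21 > Line 7/second 19 > Line 2/second 17 > Line 1/second 8 > Line 10/second 3.
Line 2 first at 24: fill all 40 → 115 left.
Line 10/first (23): +35 → 80 left.
Line 1/first (22): +15 → 65 left.
Line 7/first (21): +45 → 20 left.
Line 7 second at 19: only 20 left, fill 20.
Total = 24×40 + 23×35 + 22×15 + 21×45 + 19×20 = 3420.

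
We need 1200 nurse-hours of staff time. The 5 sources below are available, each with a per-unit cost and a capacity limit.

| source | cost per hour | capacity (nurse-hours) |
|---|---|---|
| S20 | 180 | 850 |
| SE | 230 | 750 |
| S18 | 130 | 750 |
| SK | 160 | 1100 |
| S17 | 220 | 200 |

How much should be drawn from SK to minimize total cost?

Fill from the cheapest source first.
S18 at 130: take all 750 nurse-hours → 450 still needed.
SK at 160: take 450 of its 1100 → requirement met.
S20, S17, SE: unused.

450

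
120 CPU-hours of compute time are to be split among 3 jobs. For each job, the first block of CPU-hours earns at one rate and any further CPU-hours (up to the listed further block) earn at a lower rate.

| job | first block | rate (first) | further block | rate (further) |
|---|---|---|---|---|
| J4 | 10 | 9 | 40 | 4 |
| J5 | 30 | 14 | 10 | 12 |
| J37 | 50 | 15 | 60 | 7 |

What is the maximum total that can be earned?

Order all 6 blocks by rate: J37/T1 15 > J5/T1 14 > J5/T2 12 > J4/T1 9 > J37/T2 7 > J4/T2 4.
J37/T1 (15): +50 — 70 left.
Fill J5 T1 block (30 at 14) — 40 left.
J5/T2 (12): +10 — 30 left.
Fill J4 T1 block (10 at 9) — 20 left.
J37/T2: +20 of 60 at 7; pool empty.
Total = 15×50 + 14×30 + 12×10 + 9×10 + 7×20 = 1520.

1520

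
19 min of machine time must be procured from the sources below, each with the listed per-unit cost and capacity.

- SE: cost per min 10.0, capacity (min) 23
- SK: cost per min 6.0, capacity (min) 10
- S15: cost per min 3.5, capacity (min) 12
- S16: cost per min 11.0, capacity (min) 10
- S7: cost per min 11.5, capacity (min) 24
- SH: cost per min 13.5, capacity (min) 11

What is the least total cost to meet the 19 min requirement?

84

Use sources in increasing cost order.
Take 12 from S15 at 3.5 → need 7 more.
Take 7 from SK at 6.0 to finish.
SE, S16, S7, SH: unused.
Cost = 12×3.5 + 7×6.0 = 84.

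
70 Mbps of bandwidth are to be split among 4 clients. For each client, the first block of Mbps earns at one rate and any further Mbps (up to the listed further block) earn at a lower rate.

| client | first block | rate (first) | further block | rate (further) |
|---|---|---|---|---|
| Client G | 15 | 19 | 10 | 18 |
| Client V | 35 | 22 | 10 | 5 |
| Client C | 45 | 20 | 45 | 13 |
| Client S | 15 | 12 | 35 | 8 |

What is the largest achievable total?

Order all 8 blocks by rate: Client V/tier1 22 > Client C/tier1 20 > Client G/tier1 19 > Client G/tier2 18 > Client C/tier2 13 > Client S/tier1 12 > Client S/tier2 8 > Client V/tier2 5.
Client V tier1 at 22: fill all 35 ; 35 left.
35 remain; put them into Client C tier1 at 20.
Total = 22×35 + 20×35 = 1470.

1470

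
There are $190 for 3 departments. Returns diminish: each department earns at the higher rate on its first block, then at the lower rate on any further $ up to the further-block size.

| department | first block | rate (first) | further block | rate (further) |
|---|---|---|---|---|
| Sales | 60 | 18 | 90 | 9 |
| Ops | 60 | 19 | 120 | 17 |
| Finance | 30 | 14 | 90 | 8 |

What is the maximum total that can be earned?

3410

Order all 6 blocks by rate: Ops/T1 19 > Sales/T1 18 > Ops/T2 17 > Finance/T1 14 > Sales/T2 9 > Finance/T2 8.
Ops T1 at 19: fill all 60 ; 130 left.
Sales/T1 (18): +60 ; 70 left.
Ops/T2: +70 of 120 at 17; pool empty.
Total = 19×60 + 18×60 + 17×70 = 3410.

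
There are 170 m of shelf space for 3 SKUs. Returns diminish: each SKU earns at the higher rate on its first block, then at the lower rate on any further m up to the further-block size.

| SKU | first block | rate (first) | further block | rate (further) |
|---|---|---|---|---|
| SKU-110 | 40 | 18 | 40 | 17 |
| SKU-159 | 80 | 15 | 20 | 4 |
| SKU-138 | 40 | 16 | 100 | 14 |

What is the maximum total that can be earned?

Treat each block as its own option and order by rate: SKU-110/T1 18 > SKU-110/T2 17 > SKU-138/T1 16 > SKU-159/T1 15 > SKU-138/T2 14 > SKU-159/T2 4.
SKU-110 T1 at 18: fill all 40 ; 130 left.
SKU-110 T2 at 17: fill all 40 ; 90 left.
SKU-138/T1 (16): +40 ; 50 left.
SKU-159/T1: +50 of 80 at 15; pool empty.
Total = 18×40 + 17×40 + 16×40 + 15×50 = 2790.

2790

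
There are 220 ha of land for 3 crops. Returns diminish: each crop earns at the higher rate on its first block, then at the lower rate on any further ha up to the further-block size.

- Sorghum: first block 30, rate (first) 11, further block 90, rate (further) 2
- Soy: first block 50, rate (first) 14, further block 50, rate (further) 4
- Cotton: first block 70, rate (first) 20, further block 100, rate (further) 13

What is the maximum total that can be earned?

Rank every tier by rate: Cotton/first 20 > Soy/first 14 > Cotton/second 13 > Sorghum/first 11 > Soy/second 4 > Sorghum/second 2.
Cotton first at 20: fill all 70 → 150 left.
Soy/first (14): +50 → 100 left.
Cotton/second (13): +100 → 0 left.
Total = 20×70 + 14×50 + 13×100 = 3400.

3400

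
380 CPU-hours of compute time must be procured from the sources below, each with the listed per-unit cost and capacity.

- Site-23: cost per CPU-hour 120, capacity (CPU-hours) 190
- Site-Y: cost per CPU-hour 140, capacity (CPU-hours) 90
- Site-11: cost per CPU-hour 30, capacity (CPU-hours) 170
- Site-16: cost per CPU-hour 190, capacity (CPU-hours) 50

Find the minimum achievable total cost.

Use sources in increasing cost order.
Site-11 at 30: take all 170 CPU-hours — 210 still needed.
Take 190 from Site-23 at 120 — need 20 more.
Site-Y at 140: take 20 of its 90 — requirement met.
Site-16: unused.
Cost = 170×30 + 190×120 + 20×140 = 30700.

30700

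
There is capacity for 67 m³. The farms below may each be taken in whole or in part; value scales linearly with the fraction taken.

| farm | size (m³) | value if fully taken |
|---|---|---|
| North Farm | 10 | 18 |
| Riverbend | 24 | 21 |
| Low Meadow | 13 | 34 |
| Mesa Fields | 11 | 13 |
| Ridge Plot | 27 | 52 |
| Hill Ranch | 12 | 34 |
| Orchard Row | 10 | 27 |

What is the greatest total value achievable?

156

Rank by value-to-size ratio: Hill Ranch 34/12≈2.83, Orchard Row 27/10≈2.7, Low Meadow 34/13≈2.62, Ridge Plot 52/27≈1.93, North Farm 18/10≈1.8, Mesa Fields 13/11≈1.18, Riverbend 21/24≈0.875.
Take all of Hill Ranch (12 m³, value 34) — 55 m³ left.
Orchard Row: take in full, 10 m³ for value 27 — 45 left.
Low Meadow: take in full, 13 m³ for value 34 — 32 left.
Take all of Ridge Plot (27 m³, value 52) — 5 m³ left.
Fill the last 5 m³ with part of North Farm: 5/10 of it earns 9.
Total value = 156.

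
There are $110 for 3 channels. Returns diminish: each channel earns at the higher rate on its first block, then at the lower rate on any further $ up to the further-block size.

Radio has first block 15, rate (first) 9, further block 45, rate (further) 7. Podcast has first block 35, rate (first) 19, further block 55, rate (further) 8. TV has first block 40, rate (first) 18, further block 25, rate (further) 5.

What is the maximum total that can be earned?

1680

Treat each block as its own option and order by rate: Podcast/T1 19 > TV/T1 18 > Radio/T1 9 > Podcast/T2 8 > Radio/T2 7 > TV/T2 5.
Podcast T1 at 19: fill all 35 — 75 left.
TV T1 at 18: fill all 40 — 35 left.
Fill Radio T1 block (15 at 9) — 20 left.
Podcast T2 at 8: only 20 left, fill 20.
Total = 19×35 + 18×40 + 9×15 + 8×20 = 1680.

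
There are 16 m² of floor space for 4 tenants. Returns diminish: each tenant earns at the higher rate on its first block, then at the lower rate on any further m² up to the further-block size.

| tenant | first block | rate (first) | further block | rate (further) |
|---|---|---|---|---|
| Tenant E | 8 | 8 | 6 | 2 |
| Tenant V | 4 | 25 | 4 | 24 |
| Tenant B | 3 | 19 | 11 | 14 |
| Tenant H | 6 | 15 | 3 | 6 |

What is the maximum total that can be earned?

328

Rank every tier by rate: Tenant V/tier1 25 > Tenant V/tier2 24 > Tenant B/tier1 19 > Tenant H/tier1 15 > Tenant B/tier2 14 > Tenant E/tier1 8 > Tenant H/tier2 6 > Tenant E/tier2 2.
Tenant V/tier1 (25): +4 → 12 left.
Tenant V/tier2 (24): +4 → 8 left.
Tenant B/tier1 (19): +3 → 5 left.
Tenant H tier1 at 15: only 5 left, fill 5.
Total = 25×4 + 24×4 + 19×3 + 15×5 = 328.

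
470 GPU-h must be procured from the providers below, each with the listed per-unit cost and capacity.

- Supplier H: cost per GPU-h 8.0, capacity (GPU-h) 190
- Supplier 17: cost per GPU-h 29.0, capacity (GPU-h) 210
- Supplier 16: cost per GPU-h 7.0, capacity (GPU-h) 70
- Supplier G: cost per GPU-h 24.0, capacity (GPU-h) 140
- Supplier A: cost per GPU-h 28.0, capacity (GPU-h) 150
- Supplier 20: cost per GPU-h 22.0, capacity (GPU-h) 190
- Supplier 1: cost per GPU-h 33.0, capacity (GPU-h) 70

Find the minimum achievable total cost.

Fill from the cheapest provider first.
Supplier 16 (7.0): use full 70 — 400 GPU-h to go.
Supplier H at 8.0: take all 190 GPU-h — 210 still needed.
Supplier 20 (22.0): use full 190 — 20 GPU-h to go.
Supplier G at 24.0: take 20 of its 140 — requirement met.
Supplier A, Supplier 17, Supplier 1: unused.
Cost = 70×7.0 + 190×8.0 + 190×22.0 + 20×24.0 = 6670.

6670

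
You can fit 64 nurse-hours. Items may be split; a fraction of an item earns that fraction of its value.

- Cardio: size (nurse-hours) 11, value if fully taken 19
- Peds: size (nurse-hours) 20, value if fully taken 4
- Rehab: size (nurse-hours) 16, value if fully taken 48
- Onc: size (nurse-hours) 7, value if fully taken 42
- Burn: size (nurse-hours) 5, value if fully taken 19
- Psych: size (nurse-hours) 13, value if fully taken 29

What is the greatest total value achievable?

159.4

Sort by value density: Onc 42/7≈6, Burn 19/5≈3.8, Rehab 48/16≈3, Psych 29/13≈2.23, Cardio 19/11≈1.73, Peds 4/20≈0.2.
Onc: take in full, 7 nurse-hours for value 42 ; 57 left.
Take all of Burn (5 nurse-hours, value 19) ; 52 nurse-hours left.
All 16 nurse-hours of Rehab fit (value 48) ; 36 remain.
Take all of Psych (13 nurse-hours, value 29) ; 23 nurse-hours left.
Take all of Cardio (11 nurse-hours, value 19) ; 12 nurse-hours left.
Only 12 nurse-hours remain; take 12/20 of Peds for value 4×12/20 = 2.4.
Total value = 159.4.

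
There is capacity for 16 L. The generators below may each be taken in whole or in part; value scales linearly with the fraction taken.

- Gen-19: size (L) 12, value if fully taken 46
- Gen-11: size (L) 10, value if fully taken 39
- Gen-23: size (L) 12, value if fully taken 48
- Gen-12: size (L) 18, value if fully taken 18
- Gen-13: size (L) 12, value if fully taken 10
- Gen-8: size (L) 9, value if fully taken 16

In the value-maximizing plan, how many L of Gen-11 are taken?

Sort by value density: Gen-23 48/12≈4, Gen-11 39/10≈3.9, Gen-19 46/12≈3.83, Gen-8 16/9≈1.78, Gen-12 18/18≈1, Gen-13 10/12≈0.833.
Gen-23: take in full, 12 L for value 48 → 4 left.
4 L left: a 4/10 share of Gen-11 gives 39×4/10 = 15.6.

4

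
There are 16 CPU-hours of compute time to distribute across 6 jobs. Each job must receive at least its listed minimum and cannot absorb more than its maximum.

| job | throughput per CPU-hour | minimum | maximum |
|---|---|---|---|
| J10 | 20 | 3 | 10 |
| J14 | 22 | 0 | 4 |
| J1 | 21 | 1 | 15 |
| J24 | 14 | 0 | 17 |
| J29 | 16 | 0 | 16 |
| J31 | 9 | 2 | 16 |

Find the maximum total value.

313

Meeting every minimum uses 3+0+1+0+0+2 = 6 CPU-hours, leaving 10.
Order the jobs by throughput per CPU-hour: J14 22 > J1 21 > J10 20 > J29 16 > J24 14 > J31 9.
J14 takes 4 more to reach its cap of 4 → 6 left.
Only 6 left; J1 takes them to reach 7.
Total = 20×3 + 22×4 + 21×7 + 9×2 = 313.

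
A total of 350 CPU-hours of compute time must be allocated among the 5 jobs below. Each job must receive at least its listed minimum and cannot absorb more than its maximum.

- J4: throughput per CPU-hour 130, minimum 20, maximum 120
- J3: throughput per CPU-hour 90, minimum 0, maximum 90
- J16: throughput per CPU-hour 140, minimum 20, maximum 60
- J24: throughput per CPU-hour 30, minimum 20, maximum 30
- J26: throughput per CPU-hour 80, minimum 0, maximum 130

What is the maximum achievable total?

Meeting every minimum uses 20+0+20+20+0 = 60 CPU-hours, leaving 290.
Order the jobs by throughput per CPU-hour: J16 140 > J4 130 > J3 90 > J26 80 > J24 30.
Give J16 40 more to hit its cap of 60 → 250 left.
J4 takes 100 more to reach its cap of 120 → 150 left.
J3 takes 90 more to reach its cap of 90 → 60 left.
J26 has room for 130 more but only 60 remain, so it gets 60.
Total = 130×120 + 90×90 + 140×60 + 30×20 + 80×60 = 37500.

37500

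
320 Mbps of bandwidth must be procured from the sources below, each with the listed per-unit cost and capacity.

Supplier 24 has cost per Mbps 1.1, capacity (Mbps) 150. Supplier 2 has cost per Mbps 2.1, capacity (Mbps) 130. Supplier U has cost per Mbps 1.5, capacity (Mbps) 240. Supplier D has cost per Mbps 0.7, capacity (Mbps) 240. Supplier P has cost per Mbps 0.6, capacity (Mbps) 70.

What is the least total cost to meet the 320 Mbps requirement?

Use sources in increasing cost order.
Supplier P (0.6): use full 70 → 250 Mbps to go.
Supplier D (0.7): use full 240 → 10 Mbps to go.
Take 10 from Supplier 24 at 1.1 to finish.
Supplier U, Supplier 2: unused.
Cost = 70×0.6 + 240×0.7 + 10×1.1 = 221.

221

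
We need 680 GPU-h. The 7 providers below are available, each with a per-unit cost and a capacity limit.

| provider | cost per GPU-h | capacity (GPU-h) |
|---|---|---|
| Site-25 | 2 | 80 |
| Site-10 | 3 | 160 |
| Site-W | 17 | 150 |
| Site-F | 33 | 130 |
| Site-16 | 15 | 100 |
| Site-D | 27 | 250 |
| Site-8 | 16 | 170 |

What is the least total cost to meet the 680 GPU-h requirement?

7950

Fill from the cheapest provider first.
Site-25 at 2: take all 80 GPU-h — 600 still needed.
Site-10 (3): use full 160 — 440 GPU-h to go.
Site-16 at 15: take all 100 GPU-h — 340 still needed.
Site-8 (16): use full 170 — 170 GPU-h to go.
Site-W (17): use full 150 — 20 GPU-h to go.
Site-D (27): take the remaining 20 — done.
Site-F: unused.
Cost = 80×2 + 160×3 + 100×15 + 170×16 + 150×17 + 20×27 = 7950.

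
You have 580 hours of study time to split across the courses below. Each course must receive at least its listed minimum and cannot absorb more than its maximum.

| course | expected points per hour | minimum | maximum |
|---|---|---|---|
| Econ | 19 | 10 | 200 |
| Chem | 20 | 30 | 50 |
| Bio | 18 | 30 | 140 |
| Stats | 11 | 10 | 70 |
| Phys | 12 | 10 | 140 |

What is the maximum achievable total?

Meeting every minimum uses 10+30+30+10+10 = 90 hours, leaving 490.
Order the courses by expected points per hour: Chem 20 > Econ 19 > Bio 18 > Phys 12 > Stats 11.
Chem takes 20 more to reach its cap of 50 — 470 left.
Econ: +190 to 200 (cap) — 280 left.
Bio takes 110 more to reach its cap of 140 — 170 left.
Phys: +130 to 140 (cap) — 40 left.
Stats: +40 (room for 60) → 50. Pool exhausted.
Total = 19×200 + 20×50 + 18×140 + 11×50 + 12×140 = 9550.

9550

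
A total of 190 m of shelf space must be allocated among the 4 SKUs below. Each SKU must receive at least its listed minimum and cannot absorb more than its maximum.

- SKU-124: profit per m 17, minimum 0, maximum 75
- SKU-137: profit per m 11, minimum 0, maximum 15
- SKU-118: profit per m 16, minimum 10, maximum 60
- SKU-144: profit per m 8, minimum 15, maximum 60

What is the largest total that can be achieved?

2720

Meeting every minimum uses 0+0+10+15 = 25 m, leaving 165.
Order the SKUs by profit per m: SKU-124 17 > SKU-118 16 > SKU-137 11 > SKU-144 8.
Give SKU-124 75 more to hit its cap of 75 — 90 left.
SKU-118 takes 50 more to reach its cap of 60 — 40 left.
SKU-137 takes 15 more to reach its cap of 15 — 25 left.
SKU-144 has room for 45 more but only 25 remain, so it gets 40.
Total = 17×75 + 11×15 + 16×60 + 8×40 = 2720.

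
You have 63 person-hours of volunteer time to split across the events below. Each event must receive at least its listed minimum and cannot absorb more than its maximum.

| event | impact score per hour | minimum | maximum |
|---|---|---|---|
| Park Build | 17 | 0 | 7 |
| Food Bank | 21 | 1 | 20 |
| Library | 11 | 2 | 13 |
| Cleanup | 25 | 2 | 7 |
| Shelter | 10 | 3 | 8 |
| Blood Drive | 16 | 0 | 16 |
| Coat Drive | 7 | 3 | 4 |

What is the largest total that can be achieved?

Meeting every minimum uses 0+1+2+2+3+0+3 = 11 person-hours, leaving 52.
Order the events by impact score per hour: Cleanup 25 > Food Bank 21 > Park Build 17 > Blood Drive 16 > Library 11 > Shelter 10 > Coat Drive 7.
Give Cleanup 5 more to hit its cap of 7 — 47 left.
Give Food Bank 19 more to hit its cap of 20 — 28 left.
Give Park Build 7 more to hit its cap of 7 — 21 left.
Blood Drive: +16 to 16 (cap) — 5 left.
Only 5 left; Library takes them to reach 7.
Total = 17×7 + 21×20 + 11×7 + 25×7 + 10×3 + 16×16 + 7×3 = 1098.

1098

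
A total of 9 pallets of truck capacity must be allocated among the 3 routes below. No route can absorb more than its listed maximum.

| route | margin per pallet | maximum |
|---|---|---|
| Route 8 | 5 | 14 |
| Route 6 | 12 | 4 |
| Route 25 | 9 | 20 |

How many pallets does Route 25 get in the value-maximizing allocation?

5

Highest margin per pallet first: Route 6 12 > Route 25 9 > Route 8 5.
Route 6 takes 4 to reach its cap of 4 → 5 left.
Route 25 has room for 20 but only 5 remain, so it gets 5.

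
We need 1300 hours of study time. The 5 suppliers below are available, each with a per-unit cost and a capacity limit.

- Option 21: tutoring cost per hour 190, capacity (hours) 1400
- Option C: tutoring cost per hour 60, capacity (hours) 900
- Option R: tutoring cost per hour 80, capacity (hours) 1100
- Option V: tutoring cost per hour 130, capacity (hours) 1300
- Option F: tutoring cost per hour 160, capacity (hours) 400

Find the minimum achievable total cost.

86000

Use suppliers in increasing cost order.
Option C (60): use full 900 → 400 hours to go.
Take 400 from Option R at 80 to finish.
Option V, Option F, Option 21: unused.
Cost = 900×60 + 400×80 = 86000.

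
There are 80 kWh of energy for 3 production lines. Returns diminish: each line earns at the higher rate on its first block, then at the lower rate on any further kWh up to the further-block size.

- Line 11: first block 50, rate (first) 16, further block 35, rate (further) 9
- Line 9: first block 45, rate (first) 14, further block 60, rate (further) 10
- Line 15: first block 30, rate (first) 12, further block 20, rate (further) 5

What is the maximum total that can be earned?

1220

Rank every tier by rate: Line 11/T1 16 > Line 9/T1 14 > Line 15/T1 12 > Line 9/T2 10 > Line 11/T2 9 > Line 15/T2 5.
Line 11/T1 (16): +50 → 30 left.
Line 9/T1: +30 of 45 at 14; pool empty.
Total = 16×50 + 14×30 = 1220.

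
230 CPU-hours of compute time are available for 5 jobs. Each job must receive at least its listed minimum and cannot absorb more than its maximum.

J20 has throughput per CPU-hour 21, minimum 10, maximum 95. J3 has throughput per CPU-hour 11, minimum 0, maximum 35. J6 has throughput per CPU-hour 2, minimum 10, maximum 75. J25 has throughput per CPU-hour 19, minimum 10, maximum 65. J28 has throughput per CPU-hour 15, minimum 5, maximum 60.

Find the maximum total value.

Meeting every minimum uses 10+0+10+10+5 = 35 CPU-hours, leaving 195.
Rank by throughput per CPU-hour: J20 21 > J25 19 > J28 15 > J3 11 > J6 2.
J20: +85 to 95 (cap) — 110 left.
J25 takes 55 more to reach its cap of 65 — 55 left.
Give J28 55 more to hit its cap of 60 — 0 left.
Total = 21×95 + 2×10 + 19×65 + 15×60 = 4150.

4150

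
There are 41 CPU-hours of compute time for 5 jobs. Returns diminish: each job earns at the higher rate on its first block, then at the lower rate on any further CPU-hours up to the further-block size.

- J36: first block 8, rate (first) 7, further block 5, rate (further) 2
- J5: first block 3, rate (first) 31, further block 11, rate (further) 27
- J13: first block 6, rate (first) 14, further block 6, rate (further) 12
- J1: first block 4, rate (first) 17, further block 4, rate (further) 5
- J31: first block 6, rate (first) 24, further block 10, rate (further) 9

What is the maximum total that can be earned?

803

Order all 10 blocks by rate: J5/tier1 31 > J5/tier2 27 > J31/tier1 24 > J1/tier1 17 > J13/tier1 14 > J13/tier2 12 > J31/tier2 9 > J36/tier1 7 > J1/tier2 5 > J36/tier2 2.
Fill J5 tier1 block (3 at 31) → 38 left.
J5 tier2 at 27: fill all 11 → 27 left.
J31 tier1 at 24: fill all 6 → 21 left.
J1/tier1 (17): +4 → 17 left.
J13/tier1 (14): +6 → 11 left.
Fill J13 tier2 block (6 at 12) → 5 left.
5 remain; put them into J31 tier2 at 9.
Total = 31×3 + 27×11 + 24×6 + 17×4 + 14×6 + 12×6 + 9×5 = 803.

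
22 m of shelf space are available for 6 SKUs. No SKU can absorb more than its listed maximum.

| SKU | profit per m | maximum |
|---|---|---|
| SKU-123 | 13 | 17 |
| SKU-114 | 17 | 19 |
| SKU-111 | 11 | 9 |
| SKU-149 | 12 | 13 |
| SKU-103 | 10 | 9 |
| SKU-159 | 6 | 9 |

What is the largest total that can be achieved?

362

Rank by profit per m: SKU-114 17 > SKU-123 13 > SKU-149 12 > SKU-111 11 > SKU-103 10 > SKU-159 6.
SKU-114 takes 19 to reach its cap of 19 — 3 left.
SKU-123 has room for 17 but only 3 remain, so it gets 3.
Total = 13×3 + 17×19 = 362.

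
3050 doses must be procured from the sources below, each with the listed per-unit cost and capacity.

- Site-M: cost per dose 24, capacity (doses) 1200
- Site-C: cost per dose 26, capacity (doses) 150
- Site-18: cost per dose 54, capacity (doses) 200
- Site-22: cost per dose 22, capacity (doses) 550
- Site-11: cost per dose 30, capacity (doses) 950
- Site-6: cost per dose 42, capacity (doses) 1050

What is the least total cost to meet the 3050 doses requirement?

Cheapest first:
Take 550 from Site-22 at 22 ; need 2500 more.
Take 1200 from Site-M at 24 ; need 1300 more.
Site-C (26): use full 150 ; 1150 doses to go.
Take 950 from Site-11 at 30 ; need 200 more.
Take 200 from Site-6 at 42 to finish.
Site-18: unused.
Cost = 550×22 + 1200×24 + 150×26 + 950×30 + 200×42 = 81700.

81700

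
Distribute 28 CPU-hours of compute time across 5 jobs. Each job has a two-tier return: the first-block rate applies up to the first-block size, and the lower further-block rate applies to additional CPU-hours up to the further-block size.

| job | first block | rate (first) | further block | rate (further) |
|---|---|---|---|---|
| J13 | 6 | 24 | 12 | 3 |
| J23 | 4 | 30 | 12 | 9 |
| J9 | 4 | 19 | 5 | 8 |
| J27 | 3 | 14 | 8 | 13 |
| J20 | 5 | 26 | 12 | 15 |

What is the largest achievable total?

605

Order all 10 blocks by rate: J23/tier1 30 > J20/tier1 26 > J13/tier1 24 > J9/tier1 19 > J20/tier2 15 > J27/tier1 14 > J27/tier2 13 > J23/tier2 9 > J9/tier2 8 > J13/tier2 3.
J23 tier1 at 30: fill all 4 — 24 left.
Fill J20 tier1 block (5 at 26) — 19 left.
J13/tier1 (24): +6 — 13 left.
Fill J9 tier1 block (4 at 19) — 9 left.
J20/tier2: +9 of 12 at 15; pool empty.
Total = 30×4 + 26×5 + 24×6 + 19×4 + 15×9 = 605.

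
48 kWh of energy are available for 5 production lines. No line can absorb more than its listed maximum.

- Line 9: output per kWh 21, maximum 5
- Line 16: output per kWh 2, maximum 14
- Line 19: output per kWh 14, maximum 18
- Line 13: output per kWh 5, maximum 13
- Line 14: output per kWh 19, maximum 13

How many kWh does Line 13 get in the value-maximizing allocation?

Rank by output per kWh: Line 9 21 > Line 14 19 > Line 19 14 > Line 13 5 > Line 16 2.
Give Line 9 5 to hit its cap of 5 ; 43 left.
Give Line 14 13 to hit its cap of 13 ; 30 left.
Line 19: +18 to 18 (cap) ; 12 left.
Only 12 left; Line 13 takes them to reach 12.

12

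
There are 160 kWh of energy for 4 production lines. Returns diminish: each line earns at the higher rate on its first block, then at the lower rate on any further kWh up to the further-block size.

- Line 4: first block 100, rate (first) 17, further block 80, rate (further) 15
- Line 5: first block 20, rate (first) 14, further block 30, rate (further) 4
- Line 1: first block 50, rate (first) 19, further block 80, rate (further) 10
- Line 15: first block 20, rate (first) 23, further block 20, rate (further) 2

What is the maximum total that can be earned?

2940

Treat each block as its own option and order by rate: Line 15/tier1 23 > Line 1/tier1 19 > Line 4/tier1 17 > Line 4/tier2 15 > Line 5/tier1 14 > Line 1/tier2 10 > Line 5/tier2 4 > Line 15/tier2 2.
Line 15 tier1 at 23: fill all 20 — 140 left.
Line 1/tier1 (19): +50 — 90 left.
90 remain; put them into Line 4 tier1 at 17.
Total = 23×20 + 19×50 + 17×90 = 2940.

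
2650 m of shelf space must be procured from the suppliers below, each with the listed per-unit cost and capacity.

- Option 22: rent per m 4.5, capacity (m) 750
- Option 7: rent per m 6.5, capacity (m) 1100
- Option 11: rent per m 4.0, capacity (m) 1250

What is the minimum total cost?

Fill from the cheapest supplier first.
Option 11 at 4.0: take all 1250 m — 1400 still needed.
Option 22 (4.5): use full 750 — 650 m to go.
Option 7 at 6.5: take 650 of its 1100 — requirement met.
Cost = 1250×4.0 + 750×4.5 + 650×6.5 = 12600.

12600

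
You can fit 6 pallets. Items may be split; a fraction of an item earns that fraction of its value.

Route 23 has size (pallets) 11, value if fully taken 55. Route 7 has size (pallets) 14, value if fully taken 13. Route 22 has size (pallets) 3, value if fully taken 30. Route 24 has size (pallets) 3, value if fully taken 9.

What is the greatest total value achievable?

Sort by value density: Route 22 30/3≈10, Route 23 55/11≈5, Route 24 9/3≈3, Route 7 13/14≈0.929.
Route 22: take in full, 3 pallets for value 30 ; 3 left.
3 pallets left: a 3/11 share of Route 23 gives 55×3/11 = 15.
Total value = 45.

45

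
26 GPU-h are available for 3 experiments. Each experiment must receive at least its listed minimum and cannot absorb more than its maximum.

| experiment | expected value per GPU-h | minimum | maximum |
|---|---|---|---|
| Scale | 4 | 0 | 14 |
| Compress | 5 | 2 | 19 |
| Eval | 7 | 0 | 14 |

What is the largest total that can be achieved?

158

Meeting every minimum uses 0+2+0 = 2 GPU-h, leaving 24.
Highest expected value per GPU-h first: Eval 7 > Compress 5 > Scale 4.
Eval: +14 to 14 (cap) → 10 left.
Compress: +10 (room for 17) → 12. Pool exhausted.
Total = 5×12 + 7×14 = 158.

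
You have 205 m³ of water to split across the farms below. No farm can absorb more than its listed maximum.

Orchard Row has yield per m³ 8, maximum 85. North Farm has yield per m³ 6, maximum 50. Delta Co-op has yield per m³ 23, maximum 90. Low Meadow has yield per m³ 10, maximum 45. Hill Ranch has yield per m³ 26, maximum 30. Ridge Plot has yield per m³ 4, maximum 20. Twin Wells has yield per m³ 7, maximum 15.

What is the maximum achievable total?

Order the farms by yield per m³: Hill Ranch 26 > Delta Co-op 23 > Low Meadow 10 > Orchard Row 8 > Twin Wells 7 > North Farm 6 > Ridge Plot 4.
Hill Ranch: +30 to 30 (cap) — 175 left.
Delta Co-op takes 90 to reach its cap of 90 — 85 left.
Low Meadow: +45 to 45 (cap) — 40 left.
Orchard Row: +40 (room for 85) → 40. Pool exhausted.
Total = 8×40 + 23×90 + 10×45 + 26×30 = 3620.

3620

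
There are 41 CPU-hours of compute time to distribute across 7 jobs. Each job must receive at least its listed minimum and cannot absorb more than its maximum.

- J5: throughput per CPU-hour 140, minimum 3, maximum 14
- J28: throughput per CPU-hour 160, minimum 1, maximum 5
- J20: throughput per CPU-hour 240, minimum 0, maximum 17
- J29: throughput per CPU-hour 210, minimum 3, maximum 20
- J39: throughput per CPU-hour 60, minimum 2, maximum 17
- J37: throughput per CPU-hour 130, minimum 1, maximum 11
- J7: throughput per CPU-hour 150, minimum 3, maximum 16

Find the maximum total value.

8300

Meeting every minimum uses 3+1+0+3+2+1+3 = 13 CPU-hours, leaving 28.
Order the jobs by throughput per CPU-hour: J20 240 > J29 210 > J28 160 > J7 150 > J5 140 > J37 130 > J39 60.
J20: +17 to 17 (cap) — 11 left.
Only 11 left; J29 takes them to reach 14.
Total = 140×3 + 160×1 + 240×17 + 210×14 + 60×2 + 130×1 + 150×3 = 8300.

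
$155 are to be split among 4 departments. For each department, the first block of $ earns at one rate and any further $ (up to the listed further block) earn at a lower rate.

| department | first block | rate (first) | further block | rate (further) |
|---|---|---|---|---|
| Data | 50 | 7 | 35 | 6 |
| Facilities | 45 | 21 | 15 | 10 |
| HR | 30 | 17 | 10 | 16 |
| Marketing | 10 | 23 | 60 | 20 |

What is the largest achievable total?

Order all 8 blocks by rate: Marketing/T1 23 > Facilities/T1 21 > Marketing/T2 20 > HR/T1 17 > HR/T2 16 > Facilities/T2 10 > Data/T1 7 > Data/T2 6.
Marketing/T1 (23): +10 — 145 left.
Facilities T1 at 21: fill all 45 — 100 left.
Marketing/T2 (20): +60 — 40 left.
HR/T1 (17): +30 — 10 left.
HR/T2 (16): +10 — 0 left.
Total = 23×10 + 21×45 + 20×60 + 17×30 + 16×10 = 3045.

3045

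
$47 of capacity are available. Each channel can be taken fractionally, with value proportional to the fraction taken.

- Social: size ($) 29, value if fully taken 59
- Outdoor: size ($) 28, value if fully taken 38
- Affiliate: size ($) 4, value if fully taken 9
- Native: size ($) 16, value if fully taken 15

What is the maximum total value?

Rank by value-to-size ratio: Affiliate 9/4≈2.25, Social 59/29≈2.03, Outdoor 38/28≈1.36, Native 15/16≈0.938.
Take all of Affiliate (4 $, value 9) ; 43 $ left.
Social: take in full, 29 $ for value 59 ; 14 left.
14 $ left: a 14/28 share of Outdoor gives 38×14/28 = 19.
Total value = 87.

87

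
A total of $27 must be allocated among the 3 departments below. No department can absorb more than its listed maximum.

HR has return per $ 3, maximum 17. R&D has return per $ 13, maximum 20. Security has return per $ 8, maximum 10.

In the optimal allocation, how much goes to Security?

Order the departments by return per $: R&D 13 > Security 8 > HR 3.
Give R&D 20 to hit its cap of 20 → 7 left.
Security has room for 10 but only 7 remain, so it gets 7.

7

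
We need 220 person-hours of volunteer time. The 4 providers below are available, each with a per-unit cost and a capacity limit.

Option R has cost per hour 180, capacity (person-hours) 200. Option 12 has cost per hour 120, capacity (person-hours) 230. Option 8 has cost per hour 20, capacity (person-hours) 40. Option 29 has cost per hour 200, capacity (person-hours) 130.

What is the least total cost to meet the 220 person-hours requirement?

Use providers in increasing cost order.
Take 40 from Option 8 at 20 ; need 180 more.
Option 12 (120): take the remaining 180 ; done.
Option R, Option 29: unused.
Cost = 40×20 + 180×120 = 22400.

22400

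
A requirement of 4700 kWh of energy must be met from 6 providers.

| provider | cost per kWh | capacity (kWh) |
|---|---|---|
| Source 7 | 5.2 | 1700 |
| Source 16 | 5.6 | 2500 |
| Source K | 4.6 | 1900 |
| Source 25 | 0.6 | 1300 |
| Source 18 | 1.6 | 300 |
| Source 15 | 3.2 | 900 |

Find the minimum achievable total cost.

14440

Use providers in increasing cost order.
Source 25 at 0.6: take all 1300 kWh ; 3400 still needed.
Source 18 (1.6): use full 300 ; 3100 kWh to go.
Source 15 (3.2): use full 900 ; 2200 kWh to go.
Take 1900 from Source K at 4.6 ; need 300 more.
Source 7 at 5.2: take 300 of its 1700 ; requirement met.
Source 16: unused.
Cost = 1300×0.6 + 300×1.6 + 900×3.2 + 1900×4.6 + 300×5.2 = 14440.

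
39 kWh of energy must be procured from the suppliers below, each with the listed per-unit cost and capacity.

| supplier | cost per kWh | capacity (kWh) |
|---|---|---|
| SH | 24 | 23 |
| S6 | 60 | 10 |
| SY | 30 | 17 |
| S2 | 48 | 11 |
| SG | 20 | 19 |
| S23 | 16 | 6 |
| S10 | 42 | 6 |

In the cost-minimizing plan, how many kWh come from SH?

Use suppliers in increasing cost order.
Take 6 from S23 at 16 → need 33 more.
SG at 20: take all 19 kWh → 14 still needed.
SH at 24: take 14 of its 23 → requirement met.
SY, S10, S2, S6: unused.

14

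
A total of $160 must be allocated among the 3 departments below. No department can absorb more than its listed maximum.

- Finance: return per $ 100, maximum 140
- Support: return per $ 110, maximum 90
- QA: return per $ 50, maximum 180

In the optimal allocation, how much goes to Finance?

70

Rank by return per $: Support 110 > Finance 100 > QA 50.
Support: +90 to 90 (cap) ; 70 left.
Finance has room for 140 but only 70 remain, so it gets 70.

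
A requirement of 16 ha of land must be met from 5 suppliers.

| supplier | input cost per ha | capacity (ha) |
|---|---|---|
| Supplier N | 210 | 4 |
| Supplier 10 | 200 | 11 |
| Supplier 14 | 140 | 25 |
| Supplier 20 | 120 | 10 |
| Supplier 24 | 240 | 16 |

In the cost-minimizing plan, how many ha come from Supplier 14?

6

Use suppliers in increasing cost order.
Take 10 from Supplier 20 at 120 → need 6 more.
Supplier 14 at 140: take 6 of its 25 → requirement met.
Supplier 10, Supplier N, Supplier 24: unused.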